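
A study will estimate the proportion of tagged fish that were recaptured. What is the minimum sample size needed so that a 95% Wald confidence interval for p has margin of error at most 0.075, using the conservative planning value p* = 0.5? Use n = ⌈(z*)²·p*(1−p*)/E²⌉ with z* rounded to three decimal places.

z* = 1.960 at the 95% level.
p*(1−p*) = 0.2500.
Required n before rounding: 3.841600 × 0.2500 / 0.075² = 170.738.
⌈170.738⌉ = 171.

n = 171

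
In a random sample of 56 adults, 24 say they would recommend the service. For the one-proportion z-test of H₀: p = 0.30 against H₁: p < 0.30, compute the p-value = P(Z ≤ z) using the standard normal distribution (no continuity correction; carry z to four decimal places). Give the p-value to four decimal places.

Sample proportion p̂ = 24/56 = 0.42857.
Null standard error: √(0.30·0.70/56) = √0.003750000 = 0.061237.
Test statistic (full precision, shown to 4 dp): z = (24/56 − 0.30)/SE₀ ≈ 2.0996.
From the standard normal, P(Z ≤ z) = 0.9821.

p-value = 0.9821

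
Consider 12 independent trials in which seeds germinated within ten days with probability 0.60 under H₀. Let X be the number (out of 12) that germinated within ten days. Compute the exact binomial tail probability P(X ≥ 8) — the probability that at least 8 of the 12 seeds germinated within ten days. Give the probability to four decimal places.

X ~ Binomial(n=12, p=0.60).
P(X ≥ 8) = Σ_{j=8}^{12} C(12,j)·0.60^j·0.40^{12−j}.
= 0.212841 + 0.141894 + 0.063852 + 0.017414 + 0.002177 = 0.4382.

P = 0.4382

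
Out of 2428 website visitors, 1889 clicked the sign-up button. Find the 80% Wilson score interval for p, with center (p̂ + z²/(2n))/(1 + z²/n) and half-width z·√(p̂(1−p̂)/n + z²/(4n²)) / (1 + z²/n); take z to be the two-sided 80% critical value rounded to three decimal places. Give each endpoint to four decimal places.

(0.7670, 0.7886)

Here p̂ = 1889/2428 = 0.77801 and z = 1.282 (z² = 1.643524).
Denominator 1 + z²/n = 1 + 1.643524/2428 = 1.000677.
Center = (0.77801 + 0.000338)/1.000677 = 0.77782.
Radicand: p̂(1−p̂)/n + z²/(4n²) = 0.000071134 + 0.000000070 = 0.000071204.
Half-width = 1.282·√0.000071204/1.000677 = 0.01081.
CI: 0.77782 ± 0.01081 = (0.7670, 0.7886).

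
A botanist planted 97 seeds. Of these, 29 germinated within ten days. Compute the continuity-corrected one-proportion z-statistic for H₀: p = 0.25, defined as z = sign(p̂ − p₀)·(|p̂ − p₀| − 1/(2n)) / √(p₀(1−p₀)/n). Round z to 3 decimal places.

p̂ = 29/97 = 0.29897. p̂ − p₀ = 0.048969.
Continuity correction 1/(2n) = 1/194 = 0.005155.
Corrected numerator: |0.048969| − 0.005155 = 0.043814.
SE₀ = √(0.25·0.75/97) = 0.043966.
z = (+)0.043814/0.043966 = 0.997.

z = 0.997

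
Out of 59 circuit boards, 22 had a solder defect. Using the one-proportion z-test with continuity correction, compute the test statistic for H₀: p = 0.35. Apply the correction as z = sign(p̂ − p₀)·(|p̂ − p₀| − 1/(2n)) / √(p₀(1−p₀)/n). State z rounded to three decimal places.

z = 0.232

Sample proportion p̂ = 22/59 = 0.37288. p̂ − p₀ = 0.022881.
1/(2n) = 0.008475.
Corrected numerator: |0.022881| − 0.008475 = 0.014406.
SE₀ = √(0.35·0.65/59) = 0.062096.
z = (+)0.014406/0.062096 = 0.232.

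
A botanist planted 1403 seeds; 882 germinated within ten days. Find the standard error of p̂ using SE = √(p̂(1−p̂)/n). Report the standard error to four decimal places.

SE = 0.0129

With x = 882 successes in n = 1403, p̂ = 0.62865.
p̂(1−p̂) = 0.62865·0.37135 = 0.233449.
SE = √(0.233449/1403) = 0.0129.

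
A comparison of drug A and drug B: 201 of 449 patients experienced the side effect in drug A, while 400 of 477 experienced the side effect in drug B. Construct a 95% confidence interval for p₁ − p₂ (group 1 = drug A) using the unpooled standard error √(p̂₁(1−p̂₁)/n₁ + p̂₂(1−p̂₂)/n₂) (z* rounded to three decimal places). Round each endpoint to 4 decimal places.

p̂₁ = 201/449 = 0.44766, p̂₂ = 400/477 = 0.83857; p̂₁ − p̂₂ = -0.39091.
Unpooled SE = √(p̂₁(1−p̂₁)/n₁ + p̂₂(1−p̂₂)/n₂) = √(0.000550692 + 0.000283789) = 0.028887.
z* = 1.960 at the 95% level. Margin of error = 0.05662.
So the interval runs from -0.4475 to -0.3343.

(-0.4475, -0.3343)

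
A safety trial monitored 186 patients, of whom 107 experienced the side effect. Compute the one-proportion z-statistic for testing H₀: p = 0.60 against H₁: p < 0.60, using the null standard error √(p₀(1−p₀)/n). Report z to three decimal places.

Sample proportion p̂ = 107/186 = 0.57527.
Null standard error: √(0.60·0.40/186) = √0.001290323 = 0.035921.
z = (0.57527 − 0.60)/0.035921 = -0.02473/0.035921 = -0.688.

z = -0.688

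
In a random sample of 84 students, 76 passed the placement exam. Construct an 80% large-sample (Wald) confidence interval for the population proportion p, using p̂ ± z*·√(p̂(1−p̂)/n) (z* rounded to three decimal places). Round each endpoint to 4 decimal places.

Sample proportion p̂ = 76/84 = 0.90476.
Standard error of p̂: √(0.086168/84) = √0.001025807 = 0.032028.
z* = 1.282 at the 80% level.
Margin = 1.282·0.032028 = 0.04106.
So the interval runs from 0.8637 to 0.9458.

(0.8637, 0.9458)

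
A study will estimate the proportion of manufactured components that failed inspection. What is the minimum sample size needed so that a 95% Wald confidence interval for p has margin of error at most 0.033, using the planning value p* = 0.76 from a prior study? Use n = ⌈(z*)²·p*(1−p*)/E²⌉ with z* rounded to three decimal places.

For 95% confidence, z* = 1.960.
p*(1−p*) = 0.76·0.24 = 0.1824.
Required n before rounding: 3.841600 × 0.1824 / 0.033² = 643.442.
Rounding up, n = 644.

n = 644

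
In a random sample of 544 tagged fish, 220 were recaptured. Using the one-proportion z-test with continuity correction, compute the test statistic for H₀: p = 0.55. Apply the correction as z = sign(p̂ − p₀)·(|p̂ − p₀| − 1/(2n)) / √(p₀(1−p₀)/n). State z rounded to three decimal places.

With x = 220 successes in n = 544, p̂ = 0.40441. p̂ − p₀ = -0.145588.
Continuity correction 1/(2n) = 1/1088 = 0.000919.
Corrected numerator: |-0.145588| − 0.000919 = 0.144669.
Null standard error: √(0.55·0.45/544) = √0.000454963 = 0.021330.
z = −0.144669/0.021330 = -6.782.

z = -6.782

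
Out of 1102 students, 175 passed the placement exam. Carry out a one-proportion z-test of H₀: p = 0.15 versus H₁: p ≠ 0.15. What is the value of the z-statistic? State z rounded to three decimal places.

z = 0.818

Sample proportion p̂ = 175/1102 = 0.15880.
Null standard error: √(0.15·0.85/1102) = √0.000115699 = 0.010756.
Test statistic: z = 0.00880/0.010756 = 0.818.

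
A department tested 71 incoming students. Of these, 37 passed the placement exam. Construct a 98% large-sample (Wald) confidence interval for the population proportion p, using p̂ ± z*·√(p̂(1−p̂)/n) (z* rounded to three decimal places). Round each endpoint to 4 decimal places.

The sample proportion is 37/71 = 0.52113.
SE(p̂) = √(0.52113·0.47887/71) = 0.059286.
The 98% critical value is z* = 2.326.
Margin of error: 2.326 × 0.059286 = 0.13790.
Interval: 0.52113 ± 0.13790 → (0.3832, 0.6590).

(0.3832, 0.6590)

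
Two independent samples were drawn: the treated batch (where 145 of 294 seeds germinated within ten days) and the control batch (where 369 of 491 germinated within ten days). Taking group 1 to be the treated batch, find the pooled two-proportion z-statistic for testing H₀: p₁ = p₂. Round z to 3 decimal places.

z = -7.368

p̂₁ = 145/294 = 0.49320, p̂₂ = 369/491 = 0.75153.
Pooling: p̂ = 514/785 = 0.65478.
Pooled SE = √[0.2260441·0.00543802] ≈ 0.035060.
z = -0.25833/0.035060 = -7.368.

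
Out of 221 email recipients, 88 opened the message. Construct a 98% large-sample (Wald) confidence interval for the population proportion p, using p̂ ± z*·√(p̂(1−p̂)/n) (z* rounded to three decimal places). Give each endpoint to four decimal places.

The sample proportion is 88/221 = 0.39819.
Standard error of p̂: √(0.239635/221) = √0.001084320 = 0.032929.
The 98% critical value is z* = 2.326.
Margin = 2.326·0.032929 = 0.07659.
CI: 0.39819 ± 0.07659 = (0.3216, 0.4748).

(0.3216, 0.4748)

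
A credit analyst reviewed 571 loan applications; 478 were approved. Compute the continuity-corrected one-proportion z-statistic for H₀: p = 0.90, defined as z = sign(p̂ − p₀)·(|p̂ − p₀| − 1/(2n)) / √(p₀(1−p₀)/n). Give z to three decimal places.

z = -4.938

The sample proportion is 478/571 = 0.83713. p̂ − p₀ = -0.062872.
Continuity correction 1/(2n) = 1/1142 = 0.000876.
Corrected numerator: |-0.062872| − 0.000876 = 0.061996.
Null standard error: √(0.90·0.10/571) = √0.000157618 = 0.012555.
z = (−)0.061996/0.012555 = -4.938.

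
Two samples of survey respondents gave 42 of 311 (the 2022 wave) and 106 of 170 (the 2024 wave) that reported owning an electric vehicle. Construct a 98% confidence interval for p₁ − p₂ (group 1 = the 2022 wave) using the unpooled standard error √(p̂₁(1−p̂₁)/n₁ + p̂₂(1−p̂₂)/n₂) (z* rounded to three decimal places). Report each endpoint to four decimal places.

(-0.5860, -0.3910)

p̂₁ = 42/311 = 0.13505, p̂₂ = 106/170 = 0.62353; p̂₁ − p̂₂ = -0.48848.
SE = √(0.000375596 + 0.001380826) = √0.001756422 = 0.041910.
The 98% critical value is z* = 2.326. Margin = 2.326·0.041910 = 0.09748.
CI: -0.48848 ± 0.09748 = (-0.5860, -0.3910).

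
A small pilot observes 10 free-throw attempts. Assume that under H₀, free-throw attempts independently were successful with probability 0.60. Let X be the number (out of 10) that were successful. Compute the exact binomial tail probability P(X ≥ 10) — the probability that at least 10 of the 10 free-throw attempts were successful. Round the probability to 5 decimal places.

X ~ Binomial(n=10, p=0.60).
P(X ≥ 10) = C(10,10)·0.60^10·0.40^0.
= 0.006047 = 0.00605.

P = 0.00605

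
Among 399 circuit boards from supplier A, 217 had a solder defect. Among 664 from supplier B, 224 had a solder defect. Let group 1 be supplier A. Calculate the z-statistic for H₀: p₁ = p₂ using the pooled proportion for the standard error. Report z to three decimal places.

z = 6.617

Sample proportions: p̂₁ = 217/399 = 0.54386 and p̂₂ = 224/664 = 0.33735.
Pooling: p̂ = 441/1063 = 0.41486.
Pooled SE = √[0.2427518·0.00401229] ≈ 0.031209.
z = 0.20651/0.031209 = 6.617.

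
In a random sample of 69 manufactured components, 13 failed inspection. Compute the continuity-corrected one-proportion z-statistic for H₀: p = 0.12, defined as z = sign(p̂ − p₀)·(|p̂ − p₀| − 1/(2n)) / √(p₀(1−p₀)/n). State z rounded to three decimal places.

p̂ = 13/69 = 0.18841. p̂ − p₀ = 0.068406.
1/(2n) = 0.007246.
Corrected numerator: |0.068406| − 0.007246 = 0.061160.
SE₀ = √(0.12·0.88/69) = 0.039121.
z = +0.061160/0.039121 = 1.563.

z = 1.563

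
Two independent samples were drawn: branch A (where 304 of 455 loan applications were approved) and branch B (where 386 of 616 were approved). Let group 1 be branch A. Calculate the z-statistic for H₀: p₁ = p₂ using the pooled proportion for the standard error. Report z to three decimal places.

z = 1.403

p̂₁ = 304/455 = 0.66813, p̂₂ = 386/616 = 0.62662.
Pooled p̂ = (304+386)/(455+616) = 690/1071 = 0.64426.
SE = √[p̂(1−p̂)(1/n₁+1/n₂)] = √[0.64426·0.35574·(1/455+1/616)] ≈ 0.029593.
z = (p̂₁ − p̂₂)/SE = (0.66813 − 0.62662)/0.029593 = 0.04151/0.029593 = 1.403.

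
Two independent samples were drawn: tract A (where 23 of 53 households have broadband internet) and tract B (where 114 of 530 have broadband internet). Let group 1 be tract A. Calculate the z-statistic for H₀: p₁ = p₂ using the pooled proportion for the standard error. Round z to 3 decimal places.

z = 3.583

Sample proportions: p̂₁ = 23/53 = 0.43396 and p̂₂ = 114/530 = 0.21509.
Pooling: p̂ = 137/583 = 0.23499.
SE = √[p̂(1−p̂)(1/n₁+1/n₂)] = √[0.23499·0.76501·(1/53+1/530)] ≈ 0.061083.
z = 0.21887/0.061083 = 3.583.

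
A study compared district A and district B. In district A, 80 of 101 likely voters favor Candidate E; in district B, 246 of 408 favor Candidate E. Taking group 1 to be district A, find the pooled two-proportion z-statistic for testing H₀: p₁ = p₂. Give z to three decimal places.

p̂₁ = 80/101 = 0.79208, p̂₂ = 246/408 = 0.60294.
Pooling: p̂ = 326/509 = 0.64047.
Pooled SE = √[0.2302678·0.01235197] ≈ 0.053332.
z = 0.18914/0.053332 = 3.546.

z = 3.546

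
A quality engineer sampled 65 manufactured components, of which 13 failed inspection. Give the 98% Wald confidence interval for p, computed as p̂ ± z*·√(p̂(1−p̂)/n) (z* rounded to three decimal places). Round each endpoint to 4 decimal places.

(0.0846, 0.3154)

The sample proportion is 13/65 = 0.20000.
SE = √(p̂(1−p̂)/n) = √(0.160000/65) = 0.049614.
For 98% confidence, z* = 2.326.
Margin of error: 2.326 × 0.049614 = 0.11540.
CI: 0.20000 ± 0.11540 = (0.0846, 0.3154).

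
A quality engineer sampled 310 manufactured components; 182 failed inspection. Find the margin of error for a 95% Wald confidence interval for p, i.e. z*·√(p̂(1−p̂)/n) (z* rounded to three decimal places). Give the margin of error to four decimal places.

p̂ = 182/310 = 0.58710.
Standard error of p̂: √(0.242414/310) = √0.000781981 = 0.027964.
For 95% confidence, z* = 1.960.
So ME = 0.0548.

ME = 0.0548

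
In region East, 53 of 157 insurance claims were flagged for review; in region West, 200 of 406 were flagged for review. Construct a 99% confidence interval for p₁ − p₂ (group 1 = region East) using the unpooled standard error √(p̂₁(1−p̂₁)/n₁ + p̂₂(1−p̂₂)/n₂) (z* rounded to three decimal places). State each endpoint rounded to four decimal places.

(-0.2714, -0.0387)

p̂₁ = 53/157 = 0.33758, p̂₂ = 200/406 = 0.49261; p̂₁ − p̂₂ = -0.15503.
Unpooled SE = √(p̂₁(1−p̂₁)/n₁ + p̂₂(1−p̂₂)/n₂) = √(0.001424329 + 0.000615629) = 0.045166.
The 99% critical value is z* = 2.576. Margin of error = 0.11635.
So the interval runs from -0.2714 to -0.0387.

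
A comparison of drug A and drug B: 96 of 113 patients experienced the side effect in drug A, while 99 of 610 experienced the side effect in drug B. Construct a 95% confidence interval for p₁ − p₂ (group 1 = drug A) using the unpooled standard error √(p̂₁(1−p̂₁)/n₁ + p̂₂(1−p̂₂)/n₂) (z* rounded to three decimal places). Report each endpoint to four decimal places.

p̂₁ = 0.84956, p̂₂ = 0.16230, so the observed difference is 0.68726.
SE = √(0.001131058 + 0.000222878) = √0.001353936 = 0.036796.
The 95% critical value is z* = 1.960. Margin of error = 0.07212.
CI: 0.68726 ± 0.07212 = (0.6151, 0.7594).

(0.6151, 0.7594)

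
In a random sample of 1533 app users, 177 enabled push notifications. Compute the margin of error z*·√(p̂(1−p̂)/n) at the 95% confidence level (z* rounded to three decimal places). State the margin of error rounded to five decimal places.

ME = 0.01600

Sample proportion p̂ = 177/1533 = 0.11546.
SE(p̂) = √(0.11546·0.88454/1533) = 0.008162.
z* = 1.960 at the 95% level.
Margin of error = z*·SE = 1.960 × 0.008162 = 0.01600.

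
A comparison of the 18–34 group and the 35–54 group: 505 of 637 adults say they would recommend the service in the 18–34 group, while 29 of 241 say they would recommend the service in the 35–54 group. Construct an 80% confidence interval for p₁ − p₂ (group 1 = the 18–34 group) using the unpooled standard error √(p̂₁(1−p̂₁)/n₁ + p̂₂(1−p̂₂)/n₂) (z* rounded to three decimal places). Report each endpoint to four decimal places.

p̂₁ = 505/637 = 0.79278, p̂₂ = 29/241 = 0.12033; p̂₁ − p̂₂ = 0.67245.
Unpooled SE = √(p̂₁(1−p̂₁)/n₁ + p̂₂(1−p̂₂)/n₂) = √(0.000257897 + 0.000439221) = 0.026403.
z* = 1.282 at the 80% level. Margin of error = 0.03385.
So the interval runs from 0.6386 to 0.7063.

(0.6386, 0.7063)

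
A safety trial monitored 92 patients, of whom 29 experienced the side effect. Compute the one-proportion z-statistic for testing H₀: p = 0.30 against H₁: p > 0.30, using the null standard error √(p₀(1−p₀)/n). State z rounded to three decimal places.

p̂ = 29/92 = 0.31522.
SE₀ = √(0.30·0.70/92) = 0.047777.
z = (0.31522 − 0.30)/0.047777 = 0.01522/0.047777 = 0.319.

z = 0.319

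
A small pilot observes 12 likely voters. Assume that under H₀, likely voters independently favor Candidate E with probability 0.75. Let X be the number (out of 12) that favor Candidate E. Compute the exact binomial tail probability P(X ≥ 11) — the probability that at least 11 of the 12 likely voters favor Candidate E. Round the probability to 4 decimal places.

P = 0.1584

X ~ Binomial(n=12, p=0.75).
P(X ≥ 11) = C(12,11)·0.75^11·0.25^1 + C(12,12)·0.75^12·0.25^0.
= 0.126705 + 0.031676 = 0.1584.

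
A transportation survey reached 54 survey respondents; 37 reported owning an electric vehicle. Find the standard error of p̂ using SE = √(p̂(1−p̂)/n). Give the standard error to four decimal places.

SE = 0.0632

With x = 37 successes in n = 54, p̂ = 0.68519.
p̂(1−p̂) = 0.68519·0.31481 = 0.215705.
SE = √(0.215705/54) = √0.003994537 = 0.0632.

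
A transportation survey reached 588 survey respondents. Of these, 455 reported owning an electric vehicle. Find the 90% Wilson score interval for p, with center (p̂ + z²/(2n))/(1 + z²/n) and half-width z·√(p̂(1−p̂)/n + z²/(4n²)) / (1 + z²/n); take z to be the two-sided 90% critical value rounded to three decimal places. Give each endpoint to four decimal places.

(0.7442, 0.8009)

Here p̂ = 455/588 = 0.77381 and z = 1.645 (z² = 2.706025).
1 + z²/n = 1.004602.
Center = (0.77381 + 0.002301)/1.004602 = 0.77256.
Radicand: p̂(1−p̂)/n + z²/(4n²) = 0.000297667 + 0.000001957 = 0.000299624.
Half-width = 1.645·√0.000299624/1.004602 = 0.02834.
CI: 0.77256 ± 0.02834 = (0.7442, 0.8009).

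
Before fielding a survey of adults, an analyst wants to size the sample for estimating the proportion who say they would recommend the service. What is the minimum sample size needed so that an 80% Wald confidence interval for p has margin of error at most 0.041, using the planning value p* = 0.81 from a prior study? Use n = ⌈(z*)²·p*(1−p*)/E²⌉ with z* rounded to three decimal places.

n = 151

For 80% confidence, z* = 1.282.
p*(1−p*) = 0.1539.
(z*)²·p*(1−p*)/E² = 1.643524·0.1539/0.001681 = 150.469.
Rounding up, n = 151.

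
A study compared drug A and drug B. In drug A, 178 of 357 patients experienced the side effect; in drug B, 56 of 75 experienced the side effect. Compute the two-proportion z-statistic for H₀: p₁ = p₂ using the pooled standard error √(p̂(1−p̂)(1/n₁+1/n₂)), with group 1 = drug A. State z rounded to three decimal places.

p̂₁ = 178/357 = 0.49860, p̂₂ = 56/75 = 0.74667.
Pooled p̂ = (178+56)/(357+75) = 234/432 = 0.54167.
SE = √[p̂(1−p̂)(1/n₁+1/n₂)] = √[0.54167·0.45833·(1/357+1/75)] ≈ 0.063290.
z = -0.24807/0.063290 = -3.920.

z = -3.920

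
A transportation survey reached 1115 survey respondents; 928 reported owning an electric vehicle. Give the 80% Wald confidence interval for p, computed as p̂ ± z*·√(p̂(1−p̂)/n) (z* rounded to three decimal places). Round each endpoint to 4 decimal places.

(0.8179, 0.8466)

The sample proportion is 928/1115 = 0.83229.
SE(p̂) = √(0.83229·0.16771/1115) = 0.011189.
The 80% critical value is z* = 1.282.
Margin of error: 1.282 × 0.011189 = 0.01434.
So the interval runs from 0.8179 to 0.8466.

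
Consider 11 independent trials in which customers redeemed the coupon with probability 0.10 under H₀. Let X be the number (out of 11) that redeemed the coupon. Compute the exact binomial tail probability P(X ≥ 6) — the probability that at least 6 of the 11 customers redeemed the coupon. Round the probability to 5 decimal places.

X is binomial with n = 11 and p = 0.10.
P(X ≥ 6) = Σ_{j=6}^{11} C(11,j)·0.10^j·0.90^{11−j}.
= 0.000273 + 0.000022 + 0.000001 + 0.000000 + 0.000000 + 0.000000 = 0.00030.

P = 0.00030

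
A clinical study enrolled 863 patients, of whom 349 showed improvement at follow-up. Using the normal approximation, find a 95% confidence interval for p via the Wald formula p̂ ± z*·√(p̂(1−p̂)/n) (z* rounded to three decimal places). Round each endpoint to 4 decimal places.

(0.3717, 0.4371)

With x = 349 successes in n = 863, p̂ = 0.40440.
SE = √(p̂(1−p̂)/n) = √(0.240861/863) = 0.016706.
For 95% confidence, z* = 1.960.
Margin = 1.960·0.016706 = 0.03274.
Interval: 0.40440 ± 0.03274 → (0.3717, 0.4371).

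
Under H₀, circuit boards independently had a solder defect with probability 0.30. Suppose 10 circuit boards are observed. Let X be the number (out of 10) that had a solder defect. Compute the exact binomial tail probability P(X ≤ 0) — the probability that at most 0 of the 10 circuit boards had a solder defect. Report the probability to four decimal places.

P = 0.0282

X ~ Binomial(n=10, p=0.30).
P(X ≤ 0) = C(10,0)·0.30^0·0.70^10.
= 0.028248 = 0.0282.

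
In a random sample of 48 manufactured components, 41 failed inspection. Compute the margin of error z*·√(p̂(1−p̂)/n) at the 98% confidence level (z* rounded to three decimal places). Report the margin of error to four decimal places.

p̂ = 41/48 = 0.85417.
SE(p̂) = √(0.85417·0.14583/48) = 0.050942.
z* = 2.326 at the 98% level.
ME = 2.326·0.050942 = 0.1185.

ME = 0.1185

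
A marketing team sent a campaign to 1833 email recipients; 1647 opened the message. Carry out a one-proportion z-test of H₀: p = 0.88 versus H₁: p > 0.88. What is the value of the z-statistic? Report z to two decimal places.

The sample proportion is 1647/1833 = 0.89853.
SE₀ = √(0.88·0.12/1833) = 0.007590.
z = (p̂ − p₀)/SE = (0.89853 − 0.88)/0.007590 = 2.44.

z = 2.44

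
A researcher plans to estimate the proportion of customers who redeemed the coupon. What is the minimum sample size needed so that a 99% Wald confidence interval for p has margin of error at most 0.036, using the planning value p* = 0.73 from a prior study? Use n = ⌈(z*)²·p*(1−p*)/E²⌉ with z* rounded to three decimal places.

z* = 2.576 at the 99% level.
p*(1−p*) = 0.73·0.27 = 0.1971.
Required n before rounding: 6.635776 × 0.1971 / 0.036² = 1009.191.
⌈1009.191⌉ = 1010.

n = 1010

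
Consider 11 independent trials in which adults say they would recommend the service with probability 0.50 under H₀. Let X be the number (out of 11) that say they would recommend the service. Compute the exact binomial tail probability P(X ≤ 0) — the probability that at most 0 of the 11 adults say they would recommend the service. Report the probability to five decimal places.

X ~ Binomial(n=11, p=0.50).
P(X ≤ 0) = C(11,0)·0.50^0·0.50^11.
= 0.000488 = 0.00049.

P = 0.00049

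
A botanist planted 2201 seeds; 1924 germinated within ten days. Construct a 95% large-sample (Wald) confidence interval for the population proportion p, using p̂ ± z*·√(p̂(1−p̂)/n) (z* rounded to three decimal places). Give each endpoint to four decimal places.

p̂ = 1924/2201 = 0.87415.
SE(p̂) = √(0.87415·0.12585/2201) = 0.007070.
z* = 1.960 at the 95% level.
Margin = 1.960·0.007070 = 0.01386.
CI: 0.87415 ± 0.01386 = (0.8603, 0.8880).

(0.8603, 0.8880)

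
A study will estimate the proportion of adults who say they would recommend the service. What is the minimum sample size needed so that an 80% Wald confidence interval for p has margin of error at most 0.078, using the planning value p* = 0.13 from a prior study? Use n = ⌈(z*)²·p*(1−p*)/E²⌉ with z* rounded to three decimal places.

For 80% confidence, z* = 1.282.
p*(1−p*) = 0.13·0.87 = 0.1131.
(z*)²·p*(1−p*)/E² = 1.643524·0.1131/0.006084 = 30.553.
⌈30.553⌉ = 31.

n = 31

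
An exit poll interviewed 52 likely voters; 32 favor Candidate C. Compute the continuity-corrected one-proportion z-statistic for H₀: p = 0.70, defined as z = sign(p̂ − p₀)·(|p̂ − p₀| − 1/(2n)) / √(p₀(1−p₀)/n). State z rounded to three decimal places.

With x = 32 successes in n = 52, p̂ = 0.61538. p̂ − p₀ = -0.084615.
Continuity correction 1/(2n) = 1/104 = 0.009615.
Corrected numerator: |-0.084615| − 0.009615 = 0.075000.
SE₀ = √(0.70·0.30/52) = 0.063549.
z = −0.075000/0.063549 = -1.180.

z = -1.180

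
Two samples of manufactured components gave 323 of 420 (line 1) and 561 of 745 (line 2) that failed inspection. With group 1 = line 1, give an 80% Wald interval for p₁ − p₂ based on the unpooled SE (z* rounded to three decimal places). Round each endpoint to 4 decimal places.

(-0.0172, 0.0493)

p̂₁ = 0.76905, p̂₂ = 0.75302, so the observed difference is 0.01603.
Unpooled SE = √(p̂₁(1−p̂₁)/n₁ + p̂₂(1−p̂₂)/n₂) = √(0.000422889 + 0.000249639) = 0.025933.
For 80% confidence, z* = 1.282. Margin = 1.282·0.025933 = 0.03325.
So the interval runs from -0.0172 to 0.0493.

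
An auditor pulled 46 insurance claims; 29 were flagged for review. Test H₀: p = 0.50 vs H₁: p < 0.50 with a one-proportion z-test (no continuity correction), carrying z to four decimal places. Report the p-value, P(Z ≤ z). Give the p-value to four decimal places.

The sample proportion is 29/46 = 0.63043.
Null standard error: √(0.50·0.50/46) = √0.005434783 = 0.073721.
Test statistic (full precision, shown to 4 dp): z = (29/46 − 0.50)/SE₀ ≈ 1.7693.
p-value = P(Z ≤ z) with z = 1.7693 → 0.9616.

p-value = 0.9616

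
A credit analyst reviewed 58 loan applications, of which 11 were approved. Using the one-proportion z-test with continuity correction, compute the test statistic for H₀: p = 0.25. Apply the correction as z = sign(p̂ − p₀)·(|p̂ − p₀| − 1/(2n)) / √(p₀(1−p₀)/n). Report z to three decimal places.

Sample proportion p̂ = 11/58 = 0.18966. p̂ − p₀ = -0.060345.
1/(2n) = 0.008621.
Corrected numerator: |-0.060345| − 0.008621 = 0.051724.
Null standard error: √(0.25·0.75/58) = √0.003232759 = 0.056857.
z = (−)0.051724/0.056857 = -0.910.

z = -0.910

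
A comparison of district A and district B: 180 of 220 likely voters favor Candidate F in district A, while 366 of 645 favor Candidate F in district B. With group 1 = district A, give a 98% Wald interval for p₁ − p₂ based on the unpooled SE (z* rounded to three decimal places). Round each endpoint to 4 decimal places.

(0.1751, 0.3264)

p̂₁ = 0.81818, p̂₂ = 0.56744, so the observed difference is 0.25074.
Unpooled SE = √(p̂₁(1−p̂₁)/n₁ + p̂₂(1−p̂₂)/n₂) = √(0.000676183 + 0.000380545) = 0.032507.
For 98% confidence, z* = 2.326. Margin = 2.326·0.032507 = 0.07561.
CI: 0.25074 ± 0.07561 = (0.1751, 0.3264).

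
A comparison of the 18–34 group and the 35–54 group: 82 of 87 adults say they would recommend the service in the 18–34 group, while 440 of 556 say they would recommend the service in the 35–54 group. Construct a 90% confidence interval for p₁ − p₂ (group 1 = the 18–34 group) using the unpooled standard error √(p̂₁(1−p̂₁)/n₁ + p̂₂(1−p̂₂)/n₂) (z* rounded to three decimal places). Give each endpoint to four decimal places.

(0.1013, 0.2010)

p̂₁ = 82/87 = 0.94253, p̂₂ = 440/556 = 0.79137; p̂₁ − p̂₂ = 0.15116.
SE = √(0.000622624 + 0.000296952) = √0.000919576 = 0.030325.
z* = 1.645 at the 90% level. Margin of error = 0.04988.
So the interval runs from 0.1013 to 0.2010.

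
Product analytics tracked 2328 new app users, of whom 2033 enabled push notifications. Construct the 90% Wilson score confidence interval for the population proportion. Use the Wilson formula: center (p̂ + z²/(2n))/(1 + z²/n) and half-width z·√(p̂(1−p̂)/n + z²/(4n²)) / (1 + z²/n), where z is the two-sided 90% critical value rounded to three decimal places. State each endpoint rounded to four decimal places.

(0.8615, 0.8842)

p̂ = 2033/2328 = 0.87328; z = 1.645, so z² = 2.706025.
1 + z²/n = 1.001162.
Center = (0.87328 + 0.000581)/1.001162 = 0.87285.
Radicand: p̂(1−p̂)/n + z²/(4n²) = 0.000047535 + 0.000000125 = 0.000047660.
Half-width = 1.645·√0.000047660/1.001162 = 0.01134.
CI: 0.87285 ± 0.01134 = (0.8615, 0.8842).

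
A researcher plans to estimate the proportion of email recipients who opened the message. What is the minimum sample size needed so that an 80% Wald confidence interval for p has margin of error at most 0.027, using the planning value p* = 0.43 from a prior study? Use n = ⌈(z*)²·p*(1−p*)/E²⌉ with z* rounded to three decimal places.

n = 553

The 80% critical value is z* = 1.282.
p*(1−p*) = 0.43·0.57 = 0.2451.
(z*)²·p*(1−p*)/E² = 1.643524·0.2451/0.000729 = 552.576.
⌈552.576⌉ = 553.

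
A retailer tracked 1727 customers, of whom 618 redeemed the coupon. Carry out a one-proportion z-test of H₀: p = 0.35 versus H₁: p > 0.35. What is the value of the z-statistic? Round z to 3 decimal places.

z = 0.684

With x = 618 successes in n = 1727, p̂ = 0.35785.
Null standard error: √(0.35·0.65/1727) = √0.000131731 = 0.011477.
z = (0.35785 − 0.35)/0.011477 = 0.00785/0.011477 = 0.684.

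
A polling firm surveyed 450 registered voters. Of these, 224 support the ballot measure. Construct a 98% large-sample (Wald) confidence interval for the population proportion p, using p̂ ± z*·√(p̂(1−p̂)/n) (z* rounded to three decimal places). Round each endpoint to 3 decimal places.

(0.443, 0.553)

The sample proportion is 224/450 = 0.49778.
Standard error of p̂: √(0.249995/450) = √0.000555545 = 0.023570.
The 98% critical value is z* = 2.326.
Margin of error: 2.326 × 0.023570 = 0.05482.
So the interval runs from 0.443 to 0.553.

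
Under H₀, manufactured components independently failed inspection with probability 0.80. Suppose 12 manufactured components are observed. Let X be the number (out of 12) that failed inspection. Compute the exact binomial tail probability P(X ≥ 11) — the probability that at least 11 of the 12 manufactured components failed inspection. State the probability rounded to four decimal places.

X is binomial with n = 12 and p = 0.80.
P(X ≥ 11) = C(12,11)·0.80^11·0.20^1 + C(12,12)·0.80^12·0.20^0.
= 0.206158 + 0.068719 = 0.2749.

P = 0.2749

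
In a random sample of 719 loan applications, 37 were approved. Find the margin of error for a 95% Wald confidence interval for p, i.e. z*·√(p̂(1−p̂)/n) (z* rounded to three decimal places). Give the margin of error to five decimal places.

Sample proportion p̂ = 37/719 = 0.05146.
Standard error of p̂: √(0.048812/719) = √0.000067889 = 0.008239.
For 95% confidence, z* = 1.960.
Margin of error = z*·SE = 1.960 × 0.008239 = 0.01615.

ME = 0.01615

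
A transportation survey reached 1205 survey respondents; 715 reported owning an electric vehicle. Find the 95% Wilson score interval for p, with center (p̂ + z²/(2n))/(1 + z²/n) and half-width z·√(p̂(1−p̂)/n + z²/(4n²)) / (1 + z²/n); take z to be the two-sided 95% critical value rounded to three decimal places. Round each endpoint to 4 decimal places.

p̂ = 715/1205 = 0.59336; z = 1.960, so z² = 3.841600.
Denominator 1 + z²/n = 1 + 3.841600/1205 = 1.003188.
Adjusted center: (0.59336 + z²/(2n))/1.003188 = 0.59306.
Radicand: p̂(1−p̂)/n + z²/(4n²) = 0.000200235 + 0.000000661 = 0.000200896.
Half-width = 1.960·√0.000200896/1.003188 = 0.02769.
CI: 0.59306 ± 0.02769 = (0.5654, 0.6208).

(0.5654, 0.6208)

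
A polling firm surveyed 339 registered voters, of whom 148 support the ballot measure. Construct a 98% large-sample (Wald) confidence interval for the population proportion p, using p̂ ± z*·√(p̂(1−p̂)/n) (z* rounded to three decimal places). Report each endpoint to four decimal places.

(0.3739, 0.4992)

p̂ = 148/339 = 0.43658.
SE = √(p̂(1−p̂)/n) = √(0.245978/339) = 0.026937.
z* = 2.326 at the 98% level.
Margin = 2.326·0.026937 = 0.06266.
Interval: 0.43658 ± 0.06266 → (0.3739, 0.4992).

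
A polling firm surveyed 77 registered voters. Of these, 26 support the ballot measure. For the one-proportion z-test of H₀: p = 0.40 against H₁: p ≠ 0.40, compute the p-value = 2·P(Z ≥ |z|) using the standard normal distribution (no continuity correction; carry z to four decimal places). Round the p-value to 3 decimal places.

p-value = 0.264

p̂ = 26/77 = 0.33766.
Null standard error: √(0.40·0.60/77) = √0.003116883 = 0.055829.
z = (p̂ − p₀)/SE = (26/77 − 0.40)/0.055829 ≈ -1.1166.
From the standard normal, 2·P(Z ≥ |z|) = 0.264.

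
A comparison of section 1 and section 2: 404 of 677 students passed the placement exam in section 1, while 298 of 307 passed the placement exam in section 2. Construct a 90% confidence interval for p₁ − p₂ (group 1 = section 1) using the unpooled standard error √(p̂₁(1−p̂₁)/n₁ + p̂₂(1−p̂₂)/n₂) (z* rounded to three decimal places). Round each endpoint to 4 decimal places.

p̂₁ = 404/677 = 0.59675, p̂₂ = 298/307 = 0.97068; p̂₁ − p̂₂ = -0.37393.
Unpooled SE = √(p̂₁(1−p̂₁)/n₁ + p̂₂(1−p̂₂)/n₂) = √(0.000355450 + 0.000092692) = 0.021169.
z* = 1.645 at the 90% level. Margin = 1.645·0.021169 = 0.03482.
So the interval runs from -0.4088 to -0.3391.

(-0.4088, -0.3391)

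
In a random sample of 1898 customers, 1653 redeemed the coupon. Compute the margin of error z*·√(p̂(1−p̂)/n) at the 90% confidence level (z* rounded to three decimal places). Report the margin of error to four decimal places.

With x = 1653 successes in n = 1898, p̂ = 0.87092.
Standard error of p̂: √(0.112421/1898) = √0.000059231 = 0.007696.
z* = 1.645 at the 90% level.
So ME = 0.0127.

ME = 0.0127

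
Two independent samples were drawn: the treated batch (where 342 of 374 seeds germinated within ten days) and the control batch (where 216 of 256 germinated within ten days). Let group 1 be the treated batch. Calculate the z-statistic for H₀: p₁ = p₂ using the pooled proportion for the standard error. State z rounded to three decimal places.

p̂₁ = 342/374 = 0.91444, p̂₂ = 216/256 = 0.84375.
Pooling: p̂ = 558/630 = 0.88571.
SE = √[p̂(1−p̂)(1/n₁+1/n₂)] = √[0.88571·0.11429·(1/374+1/256)] ≈ 0.025808.
z = (p̂₁ − p̂₂)/SE = (0.91444 − 0.84375)/0.025808 = 0.07069/0.025808 = 2.739.

z = 2.739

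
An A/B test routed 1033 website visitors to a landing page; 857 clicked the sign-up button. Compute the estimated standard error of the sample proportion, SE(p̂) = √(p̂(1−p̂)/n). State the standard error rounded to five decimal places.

With x = 857 successes in n = 1033, p̂ = 0.82962.
p̂(1−p̂) = 0.141351.
SE = √(0.141351/1033) = √0.000136835 = 0.01170.

SE = 0.01170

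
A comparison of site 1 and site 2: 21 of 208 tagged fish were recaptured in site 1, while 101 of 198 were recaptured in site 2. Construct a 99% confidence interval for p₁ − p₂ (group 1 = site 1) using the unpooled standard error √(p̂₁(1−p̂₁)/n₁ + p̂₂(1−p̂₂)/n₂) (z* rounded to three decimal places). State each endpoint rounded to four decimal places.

p̂₁ = 0.10096, p̂₂ = 0.51010, so the observed difference is -0.40914.
Unpooled SE = √(p̂₁(1−p̂₁)/n₁ + p̂₂(1−p̂₂)/n₂) = √(0.000436386 + 0.001262111) = 0.041213.
For 99% confidence, z* = 2.576. Margin = 2.576·0.041213 = 0.10616.
CI: -0.40914 ± 0.10616 = (-0.5153, -0.3030).

(-0.5153, -0.3030)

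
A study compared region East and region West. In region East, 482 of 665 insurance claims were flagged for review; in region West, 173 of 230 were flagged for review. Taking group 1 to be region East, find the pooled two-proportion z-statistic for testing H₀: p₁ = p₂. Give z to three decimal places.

z = -0.807

Sample proportions: p̂₁ = 482/665 = 0.72481 and p̂₂ = 173/230 = 0.75217.
Pooling: p̂ = 655/895 = 0.73184.
SE = √[p̂(1−p̂)(1/n₁+1/n₂)] = √[0.73184·0.26816·(1/665+1/230)] ≈ 0.033888.
z = (p̂₁ − p̂₂)/SE = (0.72481 − 0.75217)/0.033888 = -0.02736/0.033888 = -0.807.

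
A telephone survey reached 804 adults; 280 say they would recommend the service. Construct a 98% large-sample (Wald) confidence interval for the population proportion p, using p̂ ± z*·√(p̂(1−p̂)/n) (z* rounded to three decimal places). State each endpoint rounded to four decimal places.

(0.3092, 0.3873)

Sample proportion p̂ = 280/804 = 0.34826.
SE = √(p̂(1−p̂)/n) = √(0.226975/804) = 0.016802.
z* = 2.326 at the 98% level.
Margin of error: 2.326 × 0.016802 = 0.03908.
Interval: 0.34826 ± 0.03908 → (0.3092, 0.3873).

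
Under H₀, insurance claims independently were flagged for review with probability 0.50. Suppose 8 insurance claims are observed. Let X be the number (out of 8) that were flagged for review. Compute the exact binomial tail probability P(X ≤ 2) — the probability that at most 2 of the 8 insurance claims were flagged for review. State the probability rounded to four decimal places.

P = 0.1445

X ~ Binomial(n=8, p=0.50).
P(X ≤ 2) = C(8,0)·0.50^0·0.50^8 + C(8,1)·0.50^1·0.50^7 + C(8,2)·0.50^2·0.50^6.
= 0.003906 + 0.031250 + 0.109375 = 0.1445.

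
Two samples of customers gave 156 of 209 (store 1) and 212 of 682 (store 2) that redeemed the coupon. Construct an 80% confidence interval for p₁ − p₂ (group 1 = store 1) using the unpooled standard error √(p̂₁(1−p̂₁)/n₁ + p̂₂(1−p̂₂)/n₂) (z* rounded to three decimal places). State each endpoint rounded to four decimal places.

p̂₁ = 156/209 = 0.74641, p̂₂ = 212/682 = 0.31085; p̂₁ − p̂₂ = 0.43556.
SE = √(0.000905653 + 0.000314109) = √0.001219762 = 0.034925.
The 80% critical value is z* = 1.282. Margin of error = 0.04477.
So the interval runs from 0.3908 to 0.4803.

(0.3908, 0.4803)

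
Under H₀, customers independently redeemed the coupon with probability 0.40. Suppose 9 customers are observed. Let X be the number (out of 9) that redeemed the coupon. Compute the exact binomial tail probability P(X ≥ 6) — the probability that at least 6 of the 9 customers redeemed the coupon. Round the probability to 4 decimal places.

X ~ Binomial(n=9, p=0.40).
P(X ≥ 6) = C(9,6)·0.40^6·0.60^3 + C(9,7)·0.40^7·0.60^2 + C(9,8)·0.40^8·0.60^1 + C(9,9)·0.40^9·0.60^0.
= 0.074318 + 0.021234 + 0.003539 + 0.000262 = 0.0994.

P = 0.0994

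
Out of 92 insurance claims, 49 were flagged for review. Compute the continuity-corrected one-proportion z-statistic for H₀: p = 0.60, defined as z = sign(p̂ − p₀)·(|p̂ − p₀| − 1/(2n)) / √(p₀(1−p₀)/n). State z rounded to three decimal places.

p̂ = 49/92 = 0.53261. p̂ − p₀ = -0.067391.
Continuity correction 1/(2n) = 1/184 = 0.005435.
Corrected numerator: |-0.067391| − 0.005435 = 0.061956.
SE₀ = √(0.60·0.40/92) = 0.051075.
z = (−)0.061956/0.051075 = -1.213.

z = -1.213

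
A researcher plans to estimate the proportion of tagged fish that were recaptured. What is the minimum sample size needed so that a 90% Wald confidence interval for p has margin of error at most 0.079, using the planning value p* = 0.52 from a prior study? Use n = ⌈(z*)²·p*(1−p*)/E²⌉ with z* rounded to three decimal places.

z* = 1.645 at the 90% level.
p*(1−p*) = 0.52·0.48 = 0.2496.
Required n before rounding: 2.706025 × 0.2496 / 0.079² = 108.224.
Rounding up, n = 109.

n = 109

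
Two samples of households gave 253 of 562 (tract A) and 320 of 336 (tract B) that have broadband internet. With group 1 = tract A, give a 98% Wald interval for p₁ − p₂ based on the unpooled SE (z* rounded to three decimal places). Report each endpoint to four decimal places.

(-0.5580, -0.4464)

p̂₁ = 253/562 = 0.45018, p̂₂ = 320/336 = 0.95238; p̂₁ − p̂₂ = -0.50220.
Unpooled SE = √(p̂₁(1−p̂₁)/n₁ + p̂₂(1−p̂₂)/n₂) = √(0.000440423 + 0.000134975) = 0.023987.
For 98% confidence, z* = 2.326. Margin of error = 0.05579.
So the interval runs from -0.5580 to -0.4464.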